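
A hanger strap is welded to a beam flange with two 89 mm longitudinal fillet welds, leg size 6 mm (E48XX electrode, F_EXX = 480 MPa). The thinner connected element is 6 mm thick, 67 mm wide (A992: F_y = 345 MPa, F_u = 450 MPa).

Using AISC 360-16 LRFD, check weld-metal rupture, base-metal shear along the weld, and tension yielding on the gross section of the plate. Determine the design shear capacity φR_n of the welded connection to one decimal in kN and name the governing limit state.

124.8 kN (gross-section yield governs)

Weld metal: throat = 0.707×6 = 4.242 mm, L = 2×89 = 178 mm. φR_n = 0.75 × 0.6 × 480 × 4.242 × 178 = 163.1 kN.
Base metal shear (6 mm plate): yield φR_n = 1.0×0.6×345×6×178 = 221.1 kN; rupture φR_n = 0.75×0.6×450×6×178 = 216.3 kN; take 216.3 kN (rupture).
Tension yield (gross): A_g = 67×6 = 402 mm². φR_n = 0.90 × 345 × 402 = 124.8 kN.
Governing: min(163.1, 216.3, 124.8) = 124.8 kN → gross-section yield.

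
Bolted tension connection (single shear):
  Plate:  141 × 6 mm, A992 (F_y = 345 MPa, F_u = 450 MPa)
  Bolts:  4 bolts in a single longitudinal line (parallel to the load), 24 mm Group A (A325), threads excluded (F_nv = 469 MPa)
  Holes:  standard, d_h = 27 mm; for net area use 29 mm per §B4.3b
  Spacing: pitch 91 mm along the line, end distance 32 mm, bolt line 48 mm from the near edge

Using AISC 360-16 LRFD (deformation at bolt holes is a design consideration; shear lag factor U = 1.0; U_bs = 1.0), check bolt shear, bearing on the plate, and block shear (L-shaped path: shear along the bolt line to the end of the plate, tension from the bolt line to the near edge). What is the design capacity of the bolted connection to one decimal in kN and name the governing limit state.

Bolt shear: A_b = π(24)²/4 = 452.39 mm². φR_n = 0.75 × 469 × 452.39 × 4 × 1 = 636.5 kN.
Bearing (6 mm plate, F_u = 450 MPa): end bolts L_c = 32 − 27/2 = 18.5, R_n = min(1.2×18.5×6×450, 2.4×24×6×450) = 59.94 kN/bolt; interior L_c = 91 − 27 = 64, R_n = 155.52 kN/bolt. φR_n = 0.75 × (1×59.94 + 3×155.52) = 394.9 kN.
Block shear: shear path 1×[32+3×91] = 1×305 mm, A_gv = 1830, A_nv = 1×(305 − 3.5×29)×6 = 1221 mm²; tension to near edge: (48 − 0.5×29)×6 = 201 mm². R_n = min(0.6×450×1221, 0.6×345×1830) + 1.0×450×201 = min(329.67, 378.81) + 90.45 = 420.12 kN. φR_n = 0.75 × 420.12 = 315.1 kN.
Governing: min(636.5, 394.9, 315.1) = 315.1 kN → block shear.

315.1 kN (block shear governs)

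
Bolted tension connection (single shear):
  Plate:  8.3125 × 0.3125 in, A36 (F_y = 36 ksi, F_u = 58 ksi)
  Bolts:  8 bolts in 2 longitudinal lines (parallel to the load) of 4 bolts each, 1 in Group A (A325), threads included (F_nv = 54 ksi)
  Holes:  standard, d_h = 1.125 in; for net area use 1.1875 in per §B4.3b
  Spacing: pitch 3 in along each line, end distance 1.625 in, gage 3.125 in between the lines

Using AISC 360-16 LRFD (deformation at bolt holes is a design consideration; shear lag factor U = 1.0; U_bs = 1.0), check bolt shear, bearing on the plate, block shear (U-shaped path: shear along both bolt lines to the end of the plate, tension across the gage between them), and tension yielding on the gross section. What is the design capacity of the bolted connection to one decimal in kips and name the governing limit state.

Bolt shear: A_b = π(1)²/4 = 0.7854 in². φR_n = 0.75 × 54 × 0.7854 × 8 × 1 = 254.5 kips.
Bearing (0.3125 in plate, F_u = 58 ksi): end bolts L_c = 1.625 − 1.125/2 = 1.0625, R_n = min(1.2×1.0625×0.3125×58, 2.4×1×0.3125×58) = 23.109 kips/bolt; interior L_c = 3 − 1.125 = 1.875, R_n = 40.781 kips/bolt. φR_n = 0.75 × (2×23.109 + 6×40.781) = 218.2 kips.
Block shear: shear path 2×[1.625+3×3] = 2×10.625 in, A_gv = 6.6406, A_nv = 2×(10.625 − 3.5×1.1875)×0.3125 = 4.043 in²; tension across gage: (3.125 − 1×1.1875)×0.3125 = 0.60547 in². R_n = min(0.6×58×4.043, 0.6×36×6.6406) + 1.0×58×0.60547 = min(140.7, 143.44) + 35.117 = 175.82 kips. φR_n = 0.75 × 175.82 = 131.9 kips.
Tension yield (gross): A_g = 8.3125×0.3125 = 2.5977 in². φR_n = 0.90 × 36 × 2.5977 = 84.2 kips.
Governing: min(254.5, 218.2, 131.9, 84.2) = 84.2 kips → gross-section yield.

84.2 kips (gross-section yield governs)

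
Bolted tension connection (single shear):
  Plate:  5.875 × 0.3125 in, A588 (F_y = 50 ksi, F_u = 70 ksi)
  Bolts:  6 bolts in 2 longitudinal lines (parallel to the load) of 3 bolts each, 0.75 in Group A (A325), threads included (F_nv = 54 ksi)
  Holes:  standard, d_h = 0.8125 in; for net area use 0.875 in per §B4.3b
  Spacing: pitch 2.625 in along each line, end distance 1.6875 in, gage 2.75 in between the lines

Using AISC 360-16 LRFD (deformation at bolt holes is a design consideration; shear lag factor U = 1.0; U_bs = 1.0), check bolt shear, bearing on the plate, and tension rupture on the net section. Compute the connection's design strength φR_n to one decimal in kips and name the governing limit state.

Bolt shear: A_b = π(0.75)²/4 = 0.44179 in². φR_n = 0.75 × 54 × 0.44179 × 6 × 1 = 107.4 kips.
Bearing (0.3125 in plate, F_u = 70 ksi): end bolts L_c = 1.6875 − 0.8125/2 = 1.28125, R_n = min(1.2×1.28125×0.3125×70, 2.4×0.75×0.3125×70) = 33.633 kips/bolt; interior L_c = 2.625 − 0.8125 = 1.8125, R_n = 39.375 kips/bolt. φR_n = 0.75 × (2×33.633 + 4×39.375) = 168.6 kips.
Tension rupture (net): A_n = (5.875 − 2×0.875)×0.3125 = 1.2891 in² (U = 1.0, A_e = A_n). φR_n = 0.75 × 70 × 1.2891 = 67.7 kips.
Governing: min(107.4, 168.6, 67.7) = 67.7 kips → net-section rupture.

67.7 kips (net-section rupture governs)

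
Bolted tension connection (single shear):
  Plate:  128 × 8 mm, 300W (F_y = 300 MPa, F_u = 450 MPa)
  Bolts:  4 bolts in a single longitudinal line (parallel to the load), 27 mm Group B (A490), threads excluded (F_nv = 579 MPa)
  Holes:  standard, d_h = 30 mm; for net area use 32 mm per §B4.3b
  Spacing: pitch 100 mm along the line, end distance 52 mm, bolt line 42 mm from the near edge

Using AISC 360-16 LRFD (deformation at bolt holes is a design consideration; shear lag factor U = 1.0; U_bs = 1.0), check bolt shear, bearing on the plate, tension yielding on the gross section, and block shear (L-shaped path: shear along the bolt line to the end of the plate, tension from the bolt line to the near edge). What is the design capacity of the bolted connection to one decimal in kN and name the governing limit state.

276.5 kN (gross-section yield governs)

Bolt shear: A_b = π(27)²/4 = 572.56 mm². φR_n = 0.75 × 579 × 572.56 × 4 × 1 = 994.5 kN.
Bearing (8 mm plate, F_u = 450 MPa): end bolts L_c = 52 − 30/2 = 37, R_n = min(1.2×37×8×450, 2.4×27×8×450) = 159.84 kN/bolt; interior L_c = 100 − 30 = 70, R_n = 233.28 kN/bolt. φR_n = 0.75 × (1×159.84 + 3×233.28) = 644.8 kN.
Tension yield (gross): A_g = 128×8 = 1024 mm². φR_n = 0.90 × 300 × 1024 = 276.5 kN.
Block shear: shear path 1×[52+3×100] = 1×352 mm, A_gv = 2816, A_nv = 1×(352 − 3.5×32)×8 = 1920 mm²; tension to near edge: (42 − 0.5×32)×8 = 208 mm². R_n = min(0.6×450×1920, 0.6×300×2816) + 1.0×450×208 = min(518.4, 506.88) + 93.6 = 600.48 kN. φR_n = 0.75 × 600.48 = 450.4 kN.
Governing: min(994.5, 644.8, 276.5, 450.4) = 276.5 kN → gross-section yield.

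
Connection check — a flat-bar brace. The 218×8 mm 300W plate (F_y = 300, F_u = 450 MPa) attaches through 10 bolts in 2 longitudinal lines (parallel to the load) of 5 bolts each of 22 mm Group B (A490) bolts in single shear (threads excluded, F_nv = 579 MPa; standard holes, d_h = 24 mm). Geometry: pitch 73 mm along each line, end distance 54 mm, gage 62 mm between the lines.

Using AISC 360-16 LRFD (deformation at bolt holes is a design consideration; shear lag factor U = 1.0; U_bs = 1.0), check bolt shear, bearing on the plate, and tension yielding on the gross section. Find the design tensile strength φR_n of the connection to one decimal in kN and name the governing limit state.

470.9 kN (gross-section yield governs)

Bolt shear: A_b = π(22)²/4 = 380.13 mm². φR_n = 0.75 × 579 × 380.13 × 10 × 1 = 1650.7 kN.
Bearing (8 mm plate, F_u = 450 MPa): end bolts L_c = 54 − 24/2 = 42, R_n = min(1.2×42×8×450, 2.4×22×8×450) = 181.44 kN/bolt; interior L_c = 73 − 24 = 49, R_n = 190.08 kN/bolt. φR_n = 0.75 × (2×181.44 + 8×190.08) = 1412.6 kN.
Tension yield (gross): A_g = 218×8 = 1744 mm². φR_n = 0.90 × 300 × 1744 = 470.9 kN.
Governing: min(1650.7, 1412.6, 470.9) = 470.9 kN → gross-section yield.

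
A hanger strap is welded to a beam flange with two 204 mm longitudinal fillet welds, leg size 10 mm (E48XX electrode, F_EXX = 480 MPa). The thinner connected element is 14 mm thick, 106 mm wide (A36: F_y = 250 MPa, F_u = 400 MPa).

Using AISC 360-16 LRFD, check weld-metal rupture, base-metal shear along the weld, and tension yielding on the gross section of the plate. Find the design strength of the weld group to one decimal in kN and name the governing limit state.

Weld metal: throat = 0.707×10 = 7.07 mm, L = 2×204 = 408 mm. φR_n = 0.75 × 0.6 × 480 × 7.07 × 408 = 623.1 kN.
Base metal shear (14 mm plate): yield φR_n = 1.0×0.6×250×14×408 = 856.8 kN; rupture φR_n = 0.75×0.6×400×14×408 = 1028.2 kN; take 856.8 kN (yield).
Tension yield (gross): A_g = 106×14 = 1484 mm². φR_n = 0.90 × 250 × 1484 = 333.9 kN.
Governing: min(623.1, 856.8, 333.9) = 333.9 kN → gross-section yield.

333.9 kN (gross-section yield governs)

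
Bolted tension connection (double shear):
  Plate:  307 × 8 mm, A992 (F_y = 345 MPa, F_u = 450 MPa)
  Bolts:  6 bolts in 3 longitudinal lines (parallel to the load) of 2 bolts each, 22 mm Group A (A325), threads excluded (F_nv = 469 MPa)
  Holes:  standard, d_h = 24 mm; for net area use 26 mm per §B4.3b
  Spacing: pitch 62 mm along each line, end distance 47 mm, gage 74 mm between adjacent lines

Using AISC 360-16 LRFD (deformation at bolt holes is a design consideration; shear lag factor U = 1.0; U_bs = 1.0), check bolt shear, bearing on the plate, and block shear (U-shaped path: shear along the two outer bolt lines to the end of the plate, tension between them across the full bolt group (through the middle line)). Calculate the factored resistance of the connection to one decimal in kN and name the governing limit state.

486.0 kN (block shear governs)

Bolt shear: A_b = π(22)²/4 = 380.13 mm². φR_n = 0.75 × 469 × 380.13 × 6 × 2 = 1604.5 kN.
Bearing (8 mm plate, F_u = 450 MPa): end bolts L_c = 47 − 24/2 = 35, R_n = min(1.2×35×8×450, 2.4×22×8×450) = 151.2 kN/bolt; interior L_c = 62 − 24 = 38, R_n = 164.16 kN/bolt. φR_n = 0.75 × (3×151.2 + 3×164.16) = 709.6 kN.
Block shear: shear path 2×[47+1×62] = 2×109 mm, A_gv = 1744, A_nv = 2×(109 − 1.5×26)×8 = 1120 mm²; tension across gage: (148 − 2×26)×8 = 768 mm². R_n = min(0.6×450×1120, 0.6×345×1744) + 1.0×450×768 = min(302.4, 361.01) + 345.6 = 648 kN. φR_n = 0.75 × 648 = 486.0 kN.
Governing: min(1604.5, 709.6, 486.0) = 486.0 kN → block shear.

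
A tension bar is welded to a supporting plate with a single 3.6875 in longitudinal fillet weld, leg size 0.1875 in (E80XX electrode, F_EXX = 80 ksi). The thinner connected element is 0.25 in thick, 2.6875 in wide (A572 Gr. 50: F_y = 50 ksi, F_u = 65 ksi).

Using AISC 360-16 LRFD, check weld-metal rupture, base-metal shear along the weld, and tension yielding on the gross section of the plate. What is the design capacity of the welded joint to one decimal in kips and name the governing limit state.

17.6 kips (weld metal governs)

Weld metal: throat = 0.707×0.1875 = 0.13256 in, L = 3.6875 in. φR_n = 0.75 × 0.6 × 80 × 0.13256 × 3.6875 = 17.6 kips.
Base metal shear (0.25 in plate): yield φR_n = 1.0×0.6×50×0.25×3.6875 = 27.7 kips; rupture φR_n = 0.75×0.6×65×0.25×3.6875 = 27.0 kips; take 27.0 kips (rupture).
Tension yield (gross): A_g = 2.6875×0.25 = 0.67188 in². φR_n = 0.90 × 50 × 0.67188 = 30.2 kips.
Governing: min(17.6, 27.0, 30.2) = 17.6 kips → weld metal.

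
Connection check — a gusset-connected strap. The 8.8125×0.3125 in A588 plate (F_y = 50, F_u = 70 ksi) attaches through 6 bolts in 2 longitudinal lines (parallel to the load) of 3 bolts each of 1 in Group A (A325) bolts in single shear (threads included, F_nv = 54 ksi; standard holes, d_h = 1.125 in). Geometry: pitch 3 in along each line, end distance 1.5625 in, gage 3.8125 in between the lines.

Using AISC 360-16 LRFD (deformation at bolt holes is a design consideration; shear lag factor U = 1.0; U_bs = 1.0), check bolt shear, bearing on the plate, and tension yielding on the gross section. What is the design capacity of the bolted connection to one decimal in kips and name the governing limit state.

Bolt shear: A_b = π(1)²/4 = 0.7854 in². φR_n = 0.75 × 54 × 0.7854 × 6 × 1 = 190.9 kips.
Bearing (0.3125 in plate, F_u = 70 ksi): end bolts L_c = 1.5625 − 1.125/2 = 1, R_n = min(1.2×1×0.3125×70, 2.4×1×0.3125×70) = 26.25 kips/bolt; interior L_c = 3 − 1.125 = 1.875, R_n = 49.219 kips/bolt. φR_n = 0.75 × (2×26.25 + 4×49.219) = 187.0 kips.
Tension yield (gross): A_g = 8.8125×0.3125 = 2.7539 in². φR_n = 0.90 × 50 × 2.7539 = 123.9 kips.
Governing: min(190.9, 187.0, 123.9) = 123.9 kips → gross-section yield.

123.9 kips (gross-section yield governs)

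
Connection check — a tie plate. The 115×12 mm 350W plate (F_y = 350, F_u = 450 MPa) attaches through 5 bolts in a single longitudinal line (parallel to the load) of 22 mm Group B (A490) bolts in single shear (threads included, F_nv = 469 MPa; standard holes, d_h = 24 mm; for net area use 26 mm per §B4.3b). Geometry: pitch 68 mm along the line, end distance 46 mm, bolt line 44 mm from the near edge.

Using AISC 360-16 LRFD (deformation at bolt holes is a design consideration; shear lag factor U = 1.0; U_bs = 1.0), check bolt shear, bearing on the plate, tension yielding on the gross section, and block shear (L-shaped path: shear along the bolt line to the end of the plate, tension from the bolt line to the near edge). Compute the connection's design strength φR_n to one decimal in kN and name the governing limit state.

Bolt shear: A_b = π(22)²/4 = 380.13 mm². φR_n = 0.75 × 469 × 380.13 × 5 × 1 = 668.6 kN.
Bearing (12 mm plate, F_u = 450 MPa): end bolts L_c = 46 − 24/2 = 34, R_n = min(1.2×34×12×450, 2.4×22×12×450) = 220.32 kN/bolt; interior L_c = 68 − 24 = 44, R_n = 285.12 kN/bolt. φR_n = 0.75 × (1×220.32 + 4×285.12) = 1020.6 kN.
Tension yield (gross): A_g = 115×12 = 1380 mm². φR_n = 0.90 × 350 × 1380 = 434.7 kN.
Block shear: shear path 1×[46+4×68] = 1×318 mm, A_gv = 3816, A_nv = 1×(318 − 4.5×26)×12 = 2412 mm²; tension to near edge: (44 − 0.5×26)×12 = 372 mm². R_n = min(0.6×450×2412, 0.6×350×3816) + 1.0×450×372 = min(651.24, 801.36) + 167.4 = 818.64 kN. φR_n = 0.75 × 818.64 = 614.0 kN.
Governing: min(668.6, 1020.6, 434.7, 614.0) = 434.7 kN → gross-section yield.

434.7 kN (gross-section yield governs)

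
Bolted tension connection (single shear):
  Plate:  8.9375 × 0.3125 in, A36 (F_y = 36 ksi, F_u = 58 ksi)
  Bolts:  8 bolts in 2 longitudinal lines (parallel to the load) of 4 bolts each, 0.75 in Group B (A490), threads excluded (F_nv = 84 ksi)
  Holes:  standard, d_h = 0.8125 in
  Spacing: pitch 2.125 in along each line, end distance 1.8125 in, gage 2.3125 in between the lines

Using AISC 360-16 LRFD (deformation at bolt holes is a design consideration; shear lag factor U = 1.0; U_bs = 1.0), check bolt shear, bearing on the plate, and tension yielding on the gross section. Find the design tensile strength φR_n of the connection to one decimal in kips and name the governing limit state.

Bolt shear: A_b = π(0.75)²/4 = 0.44179 in². φR_n = 0.75 × 84 × 0.44179 × 8 × 1 = 222.7 kips.
Bearing (0.3125 in plate, F_u = 58 ksi): end bolts L_c = 1.8125 − 0.8125/2 = 1.40625, R_n = min(1.2×1.40625×0.3125×58, 2.4×0.75×0.3125×58) = 30.586 kips/bolt; interior L_c = 2.125 − 0.8125 = 1.3125, R_n = 28.547 kips/bolt. φR_n = 0.75 × (2×30.586 + 6×28.547) = 174.3 kips.
Tension yield (gross): A_g = 8.9375×0.3125 = 2.793 in². φR_n = 0.90 × 36 × 2.793 = 90.5 kips.
Governing: min(222.7, 174.3, 90.5) = 90.5 kips → gross-section yield.

90.5 kips (gross-section yield governs)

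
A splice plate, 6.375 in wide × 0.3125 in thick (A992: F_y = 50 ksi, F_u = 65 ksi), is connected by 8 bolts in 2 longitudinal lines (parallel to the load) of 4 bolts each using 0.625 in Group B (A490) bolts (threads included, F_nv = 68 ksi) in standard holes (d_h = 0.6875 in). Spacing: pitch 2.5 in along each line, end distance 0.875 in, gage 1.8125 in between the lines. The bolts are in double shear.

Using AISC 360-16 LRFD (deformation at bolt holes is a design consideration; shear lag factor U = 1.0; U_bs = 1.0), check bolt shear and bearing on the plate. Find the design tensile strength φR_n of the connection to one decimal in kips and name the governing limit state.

156.5 kips (bearing governs)

Bolt shear: A_b = π(0.625)²/4 = 0.3068 in². φR_n = 0.75 × 68 × 0.3068 × 8 × 2 = 250.3 kips.
Bearing (0.3125 in plate, F_u = 65 ksi): end bolts L_c = 0.875 − 0.6875/2 = 0.53125, R_n = min(1.2×0.53125×0.3125×65, 2.4×0.625×0.3125×65) = 12.949 kips/bolt; interior L_c = 2.5 − 0.6875 = 1.8125, R_n = 30.469 kips/bolt. φR_n = 0.75 × (2×12.949 + 6×30.469) = 156.5 kips.
Governing: min(250.3, 156.5) = 156.5 kips → bearing.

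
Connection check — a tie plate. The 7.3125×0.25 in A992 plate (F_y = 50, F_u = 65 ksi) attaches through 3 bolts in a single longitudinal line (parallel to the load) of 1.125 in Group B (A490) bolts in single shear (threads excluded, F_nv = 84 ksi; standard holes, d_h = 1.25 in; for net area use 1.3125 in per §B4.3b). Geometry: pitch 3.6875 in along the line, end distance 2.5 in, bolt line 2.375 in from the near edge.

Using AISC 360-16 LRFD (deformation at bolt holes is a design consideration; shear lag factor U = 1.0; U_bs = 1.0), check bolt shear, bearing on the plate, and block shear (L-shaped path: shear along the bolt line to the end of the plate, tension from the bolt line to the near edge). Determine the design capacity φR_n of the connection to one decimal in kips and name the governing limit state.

69.2 kips (block shear governs)

Bolt shear: A_b = π(1.125)²/4 = 0.99402 in². φR_n = 0.75 × 84 × 0.99402 × 3 × 1 = 187.9 kips.
Bearing (0.25 in plate, F_u = 65 ksi): end bolts L_c = 2.5 − 1.25/2 = 1.875, R_n = min(1.2×1.875×0.25×65, 2.4×1.125×0.25×65) = 36.563 kips/bolt; interior L_c = 3.6875 − 1.25 = 2.4375, R_n = 43.875 kips/bolt. φR_n = 0.75 × (1×36.563 + 2×43.875) = 93.2 kips.
Block shear: shear path 1×[2.5+2×3.6875] = 1×9.875 in, A_gv = 2.4688, A_nv = 1×(9.875 − 2.5×1.3125)×0.25 = 1.6484 in²; tension to near edge: (2.375 − 0.5×1.3125)×0.25 = 0.42969 in². R_n = min(0.6×65×1.6484, 0.6×50×2.4688) + 1.0×65×0.42969 = min(64.288, 74.064) + 27.93 = 92.218 kips. φR_n = 0.75 × 92.218 = 69.2 kips.
Governing: min(187.9, 93.2, 69.2) = 69.2 kips → block shear.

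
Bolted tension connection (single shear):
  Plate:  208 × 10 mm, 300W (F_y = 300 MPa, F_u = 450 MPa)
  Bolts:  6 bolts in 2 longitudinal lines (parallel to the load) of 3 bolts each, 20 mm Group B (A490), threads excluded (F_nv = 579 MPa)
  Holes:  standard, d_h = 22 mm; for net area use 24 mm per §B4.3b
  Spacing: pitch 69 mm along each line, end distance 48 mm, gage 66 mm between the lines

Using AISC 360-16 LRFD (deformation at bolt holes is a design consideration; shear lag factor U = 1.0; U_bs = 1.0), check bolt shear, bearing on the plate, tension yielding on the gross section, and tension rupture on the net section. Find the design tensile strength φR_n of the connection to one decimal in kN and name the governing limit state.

540.0 kN (net-section rupture governs)

Bolt shear: A_b = π(20)²/4 = 314.16 mm². φR_n = 0.75 × 579 × 314.16 × 6 × 1 = 818.5 kN.
Bearing (10 mm plate, F_u = 450 MPa): end bolts L_c = 48 − 22/2 = 37, R_n = min(1.2×37×10×450, 2.4×20×10×450) = 199.8 kN/bolt; interior L_c = 69 − 22 = 47, R_n = 216 kN/bolt. φR_n = 0.75 × (2×199.8 + 4×216) = 947.7 kN.
Tension yield (gross): A_g = 208×10 = 2080 mm². φR_n = 0.90 × 300 × 2080 = 561.6 kN.
Tension rupture (net): A_n = (208 − 2×24)×10 = 1600 mm² (U = 1.0, A_e = A_n). φR_n = 0.75 × 450 × 1600 = 540.0 kN.
Governing: min(818.5, 947.7, 561.6, 540.0) = 540.0 kN → net-section rupture.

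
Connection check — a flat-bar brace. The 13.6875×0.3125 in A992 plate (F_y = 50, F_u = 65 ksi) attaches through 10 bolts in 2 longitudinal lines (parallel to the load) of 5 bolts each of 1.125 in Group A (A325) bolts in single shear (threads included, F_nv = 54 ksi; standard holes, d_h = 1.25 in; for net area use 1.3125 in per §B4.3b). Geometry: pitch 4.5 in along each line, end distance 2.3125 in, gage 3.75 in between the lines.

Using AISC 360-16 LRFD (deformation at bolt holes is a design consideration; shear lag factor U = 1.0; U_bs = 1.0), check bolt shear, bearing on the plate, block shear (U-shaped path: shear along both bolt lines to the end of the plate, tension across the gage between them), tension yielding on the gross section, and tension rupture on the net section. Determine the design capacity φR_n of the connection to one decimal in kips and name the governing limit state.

168.5 kips (net-section rupture governs)

Bolt shear: A_b = π(1.125)²/4 = 0.99402 in². φR_n = 0.75 × 54 × 0.99402 × 10 × 1 = 402.6 kips.
Bearing (0.3125 in plate, F_u = 65 ksi): end bolts L_c = 2.3125 − 1.25/2 = 1.6875, R_n = min(1.2×1.6875×0.3125×65, 2.4×1.125×0.3125×65) = 41.133 kips/bolt; interior L_c = 4.5 − 1.25 = 3.25, R_n = 54.844 kips/bolt. φR_n = 0.75 × (2×41.133 + 8×54.844) = 390.8 kips.
Block shear: shear path 2×[2.3125+4×4.5] = 2×20.3125 in, A_gv = 12.695, A_nv = 2×(20.3125 − 4.5×1.3125)×0.3125 = 9.0039 in²; tension across gage: (3.75 − 1×1.3125)×0.3125 = 0.76172 in². R_n = min(0.6×65×9.0039, 0.6×50×12.695) + 1.0×65×0.76172 = min(351.15, 380.85) + 49.512 = 400.66 kips. φR_n = 0.75 × 400.66 = 300.5 kips.
Tension yield (gross): A_g = 13.6875×0.3125 = 4.2773 in². φR_n = 0.90 × 50 × 4.2773 = 192.5 kips.
Tension rupture (net): A_n = (13.6875 − 2×1.3125)×0.3125 = 3.457 in² (U = 1.0, A_e = A_n). φR_n = 0.75 × 65 × 3.457 = 168.5 kips.
Governing: min(402.6, 390.8, 300.5, 192.5, 168.5) = 168.5 kips → net-section rupture.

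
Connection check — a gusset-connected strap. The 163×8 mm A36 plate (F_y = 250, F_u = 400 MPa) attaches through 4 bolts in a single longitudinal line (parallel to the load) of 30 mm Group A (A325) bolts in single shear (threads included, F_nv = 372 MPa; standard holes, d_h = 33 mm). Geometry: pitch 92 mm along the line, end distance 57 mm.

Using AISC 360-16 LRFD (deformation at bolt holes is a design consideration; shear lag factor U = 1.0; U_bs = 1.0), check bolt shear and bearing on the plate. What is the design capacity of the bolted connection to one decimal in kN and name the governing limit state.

Bolt shear: A_b = π(30)²/4 = 706.86 mm². φR_n = 0.75 × 372 × 706.86 × 4 × 1 = 788.9 kN.
Bearing (8 mm plate, F_u = 400 MPa): end bolts L_c = 57 − 33/2 = 40.5, R_n = min(1.2×40.5×8×400, 2.4×30×8×400) = 155.52 kN/bolt; interior L_c = 92 − 33 = 59, R_n = 226.56 kN/bolt. φR_n = 0.75 × (1×155.52 + 3×226.56) = 626.4 kN.
Governing: min(788.9, 626.4) = 626.4 kN → bearing.

626.4 kN (bearing governs)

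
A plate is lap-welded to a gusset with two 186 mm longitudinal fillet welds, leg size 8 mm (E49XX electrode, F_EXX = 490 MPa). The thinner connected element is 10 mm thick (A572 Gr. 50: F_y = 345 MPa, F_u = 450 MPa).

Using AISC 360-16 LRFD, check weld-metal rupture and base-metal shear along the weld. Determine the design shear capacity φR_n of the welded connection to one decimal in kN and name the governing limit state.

463.9 kN (weld metal governs)

Weld metal: throat = 0.707×8 = 5.656 mm, L = 2×186 = 372 mm. φR_n = 0.75 × 0.6 × 490 × 5.656 × 372 = 463.9 kN.
Base metal shear (10 mm plate): yield φR_n = 1.0×0.6×345×10×372 = 770.0 kN; rupture φR_n = 0.75×0.6×450×10×372 = 753.3 kN; take 753.3 kN (rupture).
Governing: min(463.9, 753.3) = 463.9 kN → weld metal.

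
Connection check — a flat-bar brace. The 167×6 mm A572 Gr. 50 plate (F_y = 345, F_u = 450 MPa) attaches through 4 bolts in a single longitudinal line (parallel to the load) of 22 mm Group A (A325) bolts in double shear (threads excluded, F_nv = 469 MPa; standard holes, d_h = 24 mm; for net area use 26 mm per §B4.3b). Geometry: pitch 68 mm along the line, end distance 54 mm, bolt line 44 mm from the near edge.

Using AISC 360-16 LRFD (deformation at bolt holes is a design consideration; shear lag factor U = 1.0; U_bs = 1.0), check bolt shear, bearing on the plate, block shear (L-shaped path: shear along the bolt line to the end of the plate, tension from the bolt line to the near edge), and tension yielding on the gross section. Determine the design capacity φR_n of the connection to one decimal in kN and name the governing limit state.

265.7 kN (block shear governs)

Bolt shear: A_b = π(22)²/4 = 380.13 mm². φR_n = 0.75 × 469 × 380.13 × 4 × 2 = 1069.7 kN.
Bearing (6 mm plate, F_u = 450 MPa): end bolts L_c = 54 − 24/2 = 42, R_n = min(1.2×42×6×450, 2.4×22×6×450) = 136.08 kN/bolt; interior L_c = 68 − 24 = 44, R_n = 142.56 kN/bolt. φR_n = 0.75 × (1×136.08 + 3×142.56) = 422.8 kN.
Block shear: shear path 1×[54+3×68] = 1×258 mm, A_gv = 1548, A_nv = 1×(258 − 3.5×26)×6 = 1002 mm²; tension to near edge: (44 − 0.5×26)×6 = 186 mm². R_n = min(0.6×450×1002, 0.6×345×1548) + 1.0×450×186 = min(270.54, 320.44) + 83.7 = 354.24 kN. φR_n = 0.75 × 354.24 = 265.7 kN.
Tension yield (gross): A_g = 167×6 = 1002 mm². φR_n = 0.90 × 345 × 1002 = 311.1 kN.
Governing: min(1069.7, 422.8, 265.7, 311.1) = 265.7 kN → block shear.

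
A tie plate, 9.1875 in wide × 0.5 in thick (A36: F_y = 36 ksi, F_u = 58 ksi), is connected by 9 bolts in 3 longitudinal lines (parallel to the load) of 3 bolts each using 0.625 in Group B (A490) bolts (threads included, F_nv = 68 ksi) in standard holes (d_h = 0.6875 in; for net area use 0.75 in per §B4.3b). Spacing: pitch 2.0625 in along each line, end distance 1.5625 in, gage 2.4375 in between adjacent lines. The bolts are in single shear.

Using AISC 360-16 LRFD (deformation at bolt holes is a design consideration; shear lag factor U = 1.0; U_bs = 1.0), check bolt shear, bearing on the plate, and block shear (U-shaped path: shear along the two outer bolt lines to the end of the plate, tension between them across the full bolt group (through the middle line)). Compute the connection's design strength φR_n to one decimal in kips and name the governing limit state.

Bolt shear: A_b = π(0.625)²/4 = 0.3068 in². φR_n = 0.75 × 68 × 0.3068 × 9 × 1 = 140.8 kips.
Bearing (0.5 in plate, F_u = 58 ksi): end bolts L_c = 1.5625 − 0.6875/2 = 1.21875, R_n = min(1.2×1.21875×0.5×58, 2.4×0.625×0.5×58) = 42.413 kips/bolt; interior L_c = 2.0625 − 0.6875 = 1.375, R_n = 43.5 kips/bolt. φR_n = 0.75 × (3×42.413 + 6×43.5) = 291.2 kips.
Block shear: shear path 2×[1.5625+2×2.0625] = 2×5.6875 in, A_gv = 5.6875, A_nv = 2×(5.6875 − 2.5×0.75)×0.5 = 3.8125 in²; tension across gage: (4.875 − 2×0.75)×0.5 = 1.6875 in². R_n = min(0.6×58×3.8125, 0.6×36×5.6875) + 1.0×58×1.6875 = min(132.68, 122.85) + 97.875 = 220.73 kips. φR_n = 0.75 × 220.73 = 165.5 kips.
Governing: min(140.8, 291.2, 165.5) = 140.8 kips → bolt shear.

140.8 kips (bolt shear governs)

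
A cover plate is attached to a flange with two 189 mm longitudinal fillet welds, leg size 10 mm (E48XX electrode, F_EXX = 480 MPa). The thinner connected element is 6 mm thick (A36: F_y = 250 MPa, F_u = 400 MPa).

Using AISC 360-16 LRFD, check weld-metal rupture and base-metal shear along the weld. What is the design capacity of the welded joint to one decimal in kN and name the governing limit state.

340.2 kN (base-metal shear governs)

Weld metal: throat = 0.707×10 = 7.07 mm, L = 2×189 = 378 mm. φR_n = 0.75 × 0.6 × 480 × 7.07 × 378 = 577.3 kN.
Base metal shear (6 mm plate): yield φR_n = 1.0×0.6×250×6×378 = 340.2 kN; rupture φR_n = 0.75×0.6×400×6×378 = 408.2 kN; take 340.2 kN (yield).
Governing: min(577.3, 340.2) = 340.2 kN → base-metal shear.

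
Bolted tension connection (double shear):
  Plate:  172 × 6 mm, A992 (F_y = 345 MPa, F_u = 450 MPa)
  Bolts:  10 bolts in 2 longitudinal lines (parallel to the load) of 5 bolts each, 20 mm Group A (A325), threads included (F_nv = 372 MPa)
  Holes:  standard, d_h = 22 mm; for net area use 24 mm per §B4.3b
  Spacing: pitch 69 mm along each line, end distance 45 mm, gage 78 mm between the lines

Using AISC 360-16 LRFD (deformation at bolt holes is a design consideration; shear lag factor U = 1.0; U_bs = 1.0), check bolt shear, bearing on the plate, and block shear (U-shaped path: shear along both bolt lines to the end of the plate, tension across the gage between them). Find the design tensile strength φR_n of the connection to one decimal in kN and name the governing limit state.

Bolt shear: A_b = π(20)²/4 = 314.16 mm². φR_n = 0.75 × 372 × 314.16 × 10 × 2 = 1753.0 kN.
Bearing (6 mm plate, F_u = 450 MPa): end bolts L_c = 45 − 22/2 = 34, R_n = min(1.2×34×6×450, 2.4×20×6×450) = 110.16 kN/bolt; interior L_c = 69 − 22 = 47, R_n = 129.6 kN/bolt. φR_n = 0.75 × (2×110.16 + 8×129.6) = 942.8 kN.
Block shear: shear path 2×[45+4×69] = 2×321 mm, A_gv = 3852, A_nv = 2×(321 − 4.5×24)×6 = 2556 mm²; tension across gage: (78 − 1×24)×6 = 324 mm². R_n = min(0.6×450×2556, 0.6×345×3852) + 1.0×450×324 = min(690.12, 797.36) + 145.8 = 835.92 kN. φR_n = 0.75 × 835.92 = 626.9 kN.
Governing: min(1753.0, 942.8, 626.9) = 626.9 kN → block shear.

626.9 kN (block shear governs)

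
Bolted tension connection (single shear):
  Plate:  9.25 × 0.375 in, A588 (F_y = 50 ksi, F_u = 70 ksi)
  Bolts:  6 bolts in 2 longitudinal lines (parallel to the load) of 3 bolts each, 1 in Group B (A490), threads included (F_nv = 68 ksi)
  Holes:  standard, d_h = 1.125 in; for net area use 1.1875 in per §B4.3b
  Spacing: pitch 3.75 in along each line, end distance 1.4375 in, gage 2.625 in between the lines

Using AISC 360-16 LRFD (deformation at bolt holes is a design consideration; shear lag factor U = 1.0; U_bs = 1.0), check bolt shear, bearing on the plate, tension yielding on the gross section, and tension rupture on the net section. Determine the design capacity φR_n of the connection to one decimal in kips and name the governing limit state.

135.4 kips (net-section rupture governs)

Bolt shear: A_b = π(1)²/4 = 0.7854 in². φR_n = 0.75 × 68 × 0.7854 × 6 × 1 = 240.3 kips.
Bearing (0.375 in plate, F_u = 70 ksi): end bolts L_c = 1.4375 − 1.125/2 = 0.875, R_n = min(1.2×0.875×0.375×70, 2.4×1×0.375×70) = 27.563 kips/bolt; interior L_c = 3.75 − 1.125 = 2.625, R_n = 63 kips/bolt. φR_n = 0.75 × (2×27.563 + 4×63) = 230.3 kips.
Tension yield (gross): A_g = 9.25×0.375 = 3.4688 in². φR_n = 0.90 × 50 × 3.4688 = 156.1 kips.
Tension rupture (net): A_n = (9.25 − 2×1.1875)×0.375 = 2.5781 in² (U = 1.0, A_e = A_n). φR_n = 0.75 × 70 × 2.5781 = 135.4 kips.
Governing: min(240.3, 230.3, 156.1, 135.4) = 135.4 kips → net-section rupture.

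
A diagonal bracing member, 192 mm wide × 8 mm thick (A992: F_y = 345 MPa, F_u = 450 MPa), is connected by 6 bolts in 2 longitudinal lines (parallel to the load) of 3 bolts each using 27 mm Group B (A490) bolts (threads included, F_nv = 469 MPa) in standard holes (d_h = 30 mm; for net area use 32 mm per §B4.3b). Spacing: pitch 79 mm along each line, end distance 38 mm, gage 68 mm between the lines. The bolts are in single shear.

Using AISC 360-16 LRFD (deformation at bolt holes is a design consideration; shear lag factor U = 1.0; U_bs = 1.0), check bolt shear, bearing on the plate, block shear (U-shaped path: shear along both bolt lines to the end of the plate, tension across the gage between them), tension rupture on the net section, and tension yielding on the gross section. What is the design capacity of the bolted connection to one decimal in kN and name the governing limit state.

345.6 kN (net-section rupture governs)

Bolt shear: A_b = π(27)²/4 = 572.56 mm². φR_n = 0.75 × 469 × 572.56 × 6 × 1 = 1208.4 kN.
Bearing (8 mm plate, F_u = 450 MPa): end bolts L_c = 38 − 30/2 = 23, R_n = min(1.2×23×8×450, 2.4×27×8×450) = 99.36 kN/bolt; interior L_c = 79 − 30 = 49, R_n = 211.68 kN/bolt. φR_n = 0.75 × (2×99.36 + 4×211.68) = 784.1 kN.
Block shear: shear path 2×[38+2×79] = 2×196 mm, A_gv = 3136, A_nv = 2×(196 − 2.5×32)×8 = 1856 mm²; tension across gage: (68 − 1×32)×8 = 288 mm². R_n = min(0.6×450×1856, 0.6×345×3136) + 1.0×450×288 = min(501.12, 649.15) + 129.6 = 630.72 kN. φR_n = 0.75 × 630.72 = 473.0 kN.
Tension rupture (net): A_n = (192 − 2×32)×8 = 1024 mm² (U = 1.0, A_e = A_n). φR_n = 0.75 × 450 × 1024 = 345.6 kN.
Tension yield (gross): A_g = 192×8 = 1536 mm². φR_n = 0.90 × 345 × 1536 = 476.9 kN.
Governing: min(1208.4, 784.1, 473.0, 345.6, 476.9) = 345.6 kN → net-section rupture.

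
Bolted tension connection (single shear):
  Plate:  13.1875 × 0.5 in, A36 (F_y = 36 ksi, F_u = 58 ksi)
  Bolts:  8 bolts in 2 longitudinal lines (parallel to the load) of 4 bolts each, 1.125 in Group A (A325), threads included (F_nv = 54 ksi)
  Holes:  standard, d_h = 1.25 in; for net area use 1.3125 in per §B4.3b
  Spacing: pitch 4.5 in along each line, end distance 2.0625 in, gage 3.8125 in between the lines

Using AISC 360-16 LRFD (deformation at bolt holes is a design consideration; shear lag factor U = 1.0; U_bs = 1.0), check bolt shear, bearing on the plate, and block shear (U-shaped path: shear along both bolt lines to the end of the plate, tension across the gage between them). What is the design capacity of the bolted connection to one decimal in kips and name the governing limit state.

306.5 kips (block shear governs)

Bolt shear: A_b = π(1.125)²/4 = 0.99402 in². φR_n = 0.75 × 54 × 0.99402 × 8 × 1 = 322.1 kips.
Bearing (0.5 in plate, F_u = 58 ksi): end bolts L_c = 2.0625 − 1.25/2 = 1.4375, R_n = min(1.2×1.4375×0.5×58, 2.4×1.125×0.5×58) = 50.025 kips/bolt; interior L_c = 4.5 − 1.25 = 3.25, R_n = 78.3 kips/bolt. φR_n = 0.75 × (2×50.025 + 6×78.3) = 427.4 kips.
Block shear: shear path 2×[2.0625+3×4.5] = 2×15.5625 in, A_gv = 15.563, A_nv = 2×(15.5625 − 3.5×1.3125)×0.5 = 10.969 in²; tension across gage: (3.8125 − 1×1.3125)×0.5 = 1.25 in². R_n = min(0.6×58×10.969, 0.6×36×15.563) + 1.0×58×1.25 = min(381.72, 336.16) + 72.5 = 408.66 kips. φR_n = 0.75 × 408.66 = 306.5 kips.
Governing: min(322.1, 427.4, 306.5) = 306.5 kips → block shear.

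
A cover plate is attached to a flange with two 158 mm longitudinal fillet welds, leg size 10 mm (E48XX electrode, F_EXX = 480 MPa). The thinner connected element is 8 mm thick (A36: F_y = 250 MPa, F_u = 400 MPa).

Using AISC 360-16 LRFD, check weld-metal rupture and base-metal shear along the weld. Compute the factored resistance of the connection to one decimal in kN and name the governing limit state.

379.2 kN (base-metal shear governs)

Weld metal: throat = 0.707×10 = 7.07 mm, L = 2×158 = 316 mm. φR_n = 0.75 × 0.6 × 480 × 7.07 × 316 = 482.6 kN.
Base metal shear (8 mm plate): yield φR_n = 1.0×0.6×250×8×316 = 379.2 kN; rupture φR_n = 0.75×0.6×400×8×316 = 455.0 kN; take 379.2 kN (yield).
Governing: min(482.6, 379.2) = 379.2 kN → base-metal shear.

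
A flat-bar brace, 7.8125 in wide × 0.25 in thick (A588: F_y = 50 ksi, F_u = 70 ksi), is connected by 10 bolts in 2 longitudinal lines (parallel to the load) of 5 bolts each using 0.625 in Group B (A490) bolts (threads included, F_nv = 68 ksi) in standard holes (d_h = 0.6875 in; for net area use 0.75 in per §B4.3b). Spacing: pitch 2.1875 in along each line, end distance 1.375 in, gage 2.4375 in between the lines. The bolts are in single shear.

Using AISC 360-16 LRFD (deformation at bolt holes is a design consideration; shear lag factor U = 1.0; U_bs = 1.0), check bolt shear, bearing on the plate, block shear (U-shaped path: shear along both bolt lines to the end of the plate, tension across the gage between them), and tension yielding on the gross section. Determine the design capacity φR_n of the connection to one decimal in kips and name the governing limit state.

87.9 kips (gross-section yield governs)

Bolt shear: A_b = π(0.625)²/4 = 0.3068 in². φR_n = 0.75 × 68 × 0.3068 × 10 × 1 = 156.5 kips.
Bearing (0.25 in plate, F_u = 70 ksi): end bolts L_c = 1.375 − 0.6875/2 = 1.03125, R_n = min(1.2×1.03125×0.25×70, 2.4×0.625×0.25×70) = 21.656 kips/bolt; interior L_c = 2.1875 − 0.6875 = 1.5, R_n = 26.25 kips/bolt. φR_n = 0.75 × (2×21.656 + 8×26.25) = 190.0 kips.
Block shear: shear path 2×[1.375+4×2.1875] = 2×10.125 in, A_gv = 5.0625, A_nv = 2×(10.125 − 4.5×0.75)×0.25 = 3.375 in²; tension across gage: (2.4375 − 1×0.75)×0.25 = 0.42188 in². R_n = min(0.6×70×3.375, 0.6×50×5.0625) + 1.0×70×0.42188 = min(141.75, 151.88) + 29.532 = 171.28 kips. φR_n = 0.75 × 171.28 = 128.5 kips.
Tension yield (gross): A_g = 7.8125×0.25 = 1.9531 in². φR_n = 0.90 × 50 × 1.9531 = 87.9 kips.
Governing: min(156.5, 190.0, 128.5, 87.9) = 87.9 kips → gross-section yield.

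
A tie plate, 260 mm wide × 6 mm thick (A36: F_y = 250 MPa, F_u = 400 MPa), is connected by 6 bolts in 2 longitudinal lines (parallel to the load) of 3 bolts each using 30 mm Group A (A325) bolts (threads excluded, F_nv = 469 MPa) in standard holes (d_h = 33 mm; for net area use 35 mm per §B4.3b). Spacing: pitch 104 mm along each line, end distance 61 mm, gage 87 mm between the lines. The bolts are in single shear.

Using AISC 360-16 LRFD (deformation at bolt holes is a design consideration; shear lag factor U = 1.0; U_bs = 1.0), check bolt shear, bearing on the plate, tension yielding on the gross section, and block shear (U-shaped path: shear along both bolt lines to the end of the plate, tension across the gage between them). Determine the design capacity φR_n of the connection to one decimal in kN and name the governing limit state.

351.0 kN (gross-section yield governs)

Bolt shear: A_b = π(30)²/4 = 706.86 mm². φR_n = 0.75 × 469 × 706.86 × 6 × 1 = 1491.8 kN.
Bearing (6 mm plate, F_u = 400 MPa): end bolts L_c = 61 − 33/2 = 44.5, R_n = min(1.2×44.5×6×400, 2.4×30×6×400) = 128.16 kN/bolt; interior L_c = 104 − 33 = 71, R_n = 172.8 kN/bolt. φR_n = 0.75 × (2×128.16 + 4×172.8) = 710.6 kN.
Tension yield (gross): A_g = 260×6 = 1560 mm². φR_n = 0.90 × 250 × 1560 = 351.0 kN.
Block shear: shear path 2×[61+2×104] = 2×269 mm, A_gv = 3228, A_nv = 2×(269 − 2.5×35)×6 = 2178 mm²; tension across gage: (87 − 1×35)×6 = 312 mm². R_n = min(0.6×400×2178, 0.6×250×3228) + 1.0×400×312 = min(522.72, 484.2) + 124.8 = 609 kN. φR_n = 0.75 × 609 = 456.8 kN.
Governing: min(1491.8, 710.6, 351.0, 456.8) = 351.0 kN → gross-section yield.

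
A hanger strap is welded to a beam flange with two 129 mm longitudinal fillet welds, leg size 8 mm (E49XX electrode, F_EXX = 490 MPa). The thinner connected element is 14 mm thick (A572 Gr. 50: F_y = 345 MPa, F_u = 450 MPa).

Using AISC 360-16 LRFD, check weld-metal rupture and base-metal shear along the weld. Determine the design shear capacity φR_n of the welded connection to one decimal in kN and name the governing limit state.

321.8 kN (weld metal governs)

Weld metal: throat = 0.707×8 = 5.656 mm, L = 2×129 = 258 mm. φR_n = 0.75 × 0.6 × 490 × 5.656 × 258 = 321.8 kN.
Base metal shear (14 mm plate): yield φR_n = 1.0×0.6×345×14×258 = 747.7 kN; rupture φR_n = 0.75×0.6×450×14×258 = 731.4 kN; take 731.4 kN (rupture).
Governing: min(321.8, 731.4) = 321.8 kN → weld metal.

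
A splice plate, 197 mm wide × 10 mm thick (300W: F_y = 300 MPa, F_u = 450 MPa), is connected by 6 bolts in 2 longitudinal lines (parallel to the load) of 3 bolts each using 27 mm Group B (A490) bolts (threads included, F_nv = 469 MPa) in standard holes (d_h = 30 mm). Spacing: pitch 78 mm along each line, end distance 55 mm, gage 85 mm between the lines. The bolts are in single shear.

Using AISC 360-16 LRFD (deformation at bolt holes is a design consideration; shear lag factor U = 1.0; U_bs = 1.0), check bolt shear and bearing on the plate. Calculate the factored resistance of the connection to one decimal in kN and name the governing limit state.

1101.6 kN (bearing governs)

Bolt shear: A_b = π(27)²/4 = 572.56 mm². φR_n = 0.75 × 469 × 572.56 × 6 × 1 = 1208.4 kN.
Bearing (10 mm plate, F_u = 450 MPa): end bolts L_c = 55 − 30/2 = 40, R_n = min(1.2×40×10×450, 2.4×27×10×450) = 216 kN/bolt; interior L_c = 78 − 30 = 48, R_n = 259.2 kN/bolt. φR_n = 0.75 × (2×216 + 4×259.2) = 1101.6 kN.
Governing: min(1208.4, 1101.6) = 1101.6 kN → bearing.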